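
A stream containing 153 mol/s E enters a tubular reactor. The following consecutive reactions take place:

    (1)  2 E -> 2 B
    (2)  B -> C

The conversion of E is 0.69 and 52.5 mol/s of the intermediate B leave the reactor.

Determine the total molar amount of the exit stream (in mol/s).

153 mol/s

Conversion of E: E consumed = 2ξ₁ = 0.69 × 153 → ξ₁ = 52.78 mol/s.
B balance: n_B = 0 + 2ξ₁ − 1ξ₂ = 52.5 → ξ₂ = (2·52.78 − 52.5)/1 = 53.07 mol/s.
Outlet amounts (n = n₀ + Σ ν·ξ):
  E: 153 − 2(52.78) = 47.43
  B: 0 + 2(52.78) − 1(53.07) = 52.5
  C: 0 + 1(53.07) = 53.07
Total out = 47.43 + 52.5 + 53.07 = 153 mol/s.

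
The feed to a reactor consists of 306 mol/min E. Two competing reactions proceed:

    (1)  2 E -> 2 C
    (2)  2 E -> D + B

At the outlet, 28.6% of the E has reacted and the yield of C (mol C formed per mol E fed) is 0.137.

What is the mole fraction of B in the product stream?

Yield of C: 2ξ₁ / 306 = 0.137 → ξ₁ = 20.96 mol/min.
Conversion of E: 2ξ₁ + 2ξ₂ = 0.286 × 306 = 87.52 → ξ₂ = 22.8 mol/min.
Outlet amounts (n = n₀ + Σ ν·ξ):
  E: 306 − 2(20.96) − 2(22.8) = 218.5
  C: 0 + 2(20.96) = 41.92
  D: 0 + 1(22.8) = 22.8
  B: 0 + 1(22.8) = 22.8
Total out = 306 mol/min; y_B = 22.8 / 306 = 0.0745.

0.0745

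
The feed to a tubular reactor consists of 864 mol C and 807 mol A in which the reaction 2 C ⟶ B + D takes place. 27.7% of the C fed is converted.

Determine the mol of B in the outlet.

120 mol

C reacted = 0.277 × 864 = 239.3 mol; ν_C = −2, so ξ = 239.3/2 = 119.7 mol.
Outlet amounts (n = n₀ + ν ξ):
  C: 864 − 2(119.7) = 624.7
  B: 0 + 1(119.7) = 119.7
  D: 0 + 1(119.7) = 119.7
  A: 807 (inert)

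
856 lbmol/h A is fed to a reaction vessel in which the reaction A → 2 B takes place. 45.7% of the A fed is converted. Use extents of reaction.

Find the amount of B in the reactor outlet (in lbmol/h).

782 lbmol/h

A reacted = 0.457 × 856 = 391.2 lbmol/h; ν_A = −1, so ξ = 391.2/1 = 391.2 lbmol/h.
Outlet amounts (n = n₀ + ν ξ):
  A: 856 − 1(391.2) = 464.8
  B: 0 + 2(391.2) = 782.4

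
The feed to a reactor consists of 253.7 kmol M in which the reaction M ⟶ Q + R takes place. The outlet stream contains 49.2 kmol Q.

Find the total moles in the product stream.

303 kmol

For Q: n = n₀ + 1ξ → 49.2 = 0 + 1ξ, giving ξ = 49.2 kmol.
Outlet amounts (n = n₀ + ν ξ):
  M: 253.7 − 1(49.2) = 204.5
  Q: 0 + 1(49.2) = 49.2
  R: 0 + 1(49.2) = 49.2
Total out = 204.5 + 49.2 + 49.2 = 302.9 kmol.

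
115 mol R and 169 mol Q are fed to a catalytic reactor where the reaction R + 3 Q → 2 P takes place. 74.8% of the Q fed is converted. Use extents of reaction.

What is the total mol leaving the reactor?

200 mol

Q reacted = 0.748 × 169 = 126.4 mol; ν_Q = −3, so ξ = 126.4/3 = 42.14 mol.
Outlet amounts (n = n₀ + ν ξ):
  R: 115 − 1(42.14) = 72.86
  Q: 169 − 3(42.14) = 42.59
  P: 0 + 2(42.14) = 84.27
Total out = 72.86 + 42.59 + 84.27 = 199.7 mol.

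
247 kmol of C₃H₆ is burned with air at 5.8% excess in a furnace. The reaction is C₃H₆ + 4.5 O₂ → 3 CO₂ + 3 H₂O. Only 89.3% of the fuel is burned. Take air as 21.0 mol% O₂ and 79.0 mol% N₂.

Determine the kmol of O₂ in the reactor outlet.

183 kmol

Stoichiometric O₂ = 4.5 × 247 = 1112 kmol; O₂ fed = 1112 × 1.058 = 1176 kmol.
N₂ fed = 1176 × 79/21 = 4424 kmol.
Fuel reacted = 0.893 × 247 → ξ = 220.6 kmol.
Outlet (n = n₀ + ν ξ):
  C₃H₆: 247 − 1(220.6) = 26.43
  O₂: 1176 − 4.5(220.6) = 183.4
  N₂: 4424 (inert)
  CO₂: 0 + 3(220.6) = 661.7
  H₂O: 0 + 3(220.6) = 661.7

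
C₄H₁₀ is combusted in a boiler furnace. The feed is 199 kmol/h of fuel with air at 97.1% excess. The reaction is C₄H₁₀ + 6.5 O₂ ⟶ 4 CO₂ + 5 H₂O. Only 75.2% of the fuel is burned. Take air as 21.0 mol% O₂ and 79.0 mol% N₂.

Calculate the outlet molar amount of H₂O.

748 kmol/h

Stoichiometric O₂ = 6.5 × 199 = 1294 kmol/h; O₂ fed = 1294 × 1.971 = 2549 kmol/h.
N₂ fed = 2549 × 79/21 = 9591 kmol/h.
Fuel reacted = 0.752 × 199 → ξ = 149.6 kmol/h.
Outlet (n = n₀ + ν ξ):
  C₄H₁₀: 199 − 1(149.6) = 49.35
  O₂: 2549 − 6.5(149.6) = 1577
  N₂: 9591 (inert)
  CO₂: 0 + 4(149.6) = 598.6
  H₂O: 0 + 5(149.6) = 748.2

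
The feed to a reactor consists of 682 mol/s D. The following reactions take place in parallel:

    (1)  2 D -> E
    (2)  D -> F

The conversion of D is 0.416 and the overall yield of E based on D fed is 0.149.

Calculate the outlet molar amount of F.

80.5 mol/s

Yield of E: 1ξ₁ / 682 = 0.149 → ξ₁ = 101.6 mol/s.
Conversion of D: 2ξ₁ + 1ξ₂ = 0.416 × 682 = 283.7 → ξ₂ = 80.48 mol/s.
Outlet amounts (n = n₀ + Σ ν·ξ):
  D: 682 − 2(101.6) − 1(80.48) = 398.3
  E: 0 + 1(101.6) = 101.6
  F: 0 + 1(80.48) = 80.48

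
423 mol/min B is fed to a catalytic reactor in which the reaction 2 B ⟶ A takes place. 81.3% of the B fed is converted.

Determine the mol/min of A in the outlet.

172 mol/min

B reacted = 0.813 × 423 = 343.9 mol/min; ν_B = −2, so ξ = 343.9/2 = 171.9 mol/min.
Outlet amounts (n = n₀ + ν ξ):
  B: 423 − 2(171.9) = 79.1
  A: 0 + 1(171.9) = 171.9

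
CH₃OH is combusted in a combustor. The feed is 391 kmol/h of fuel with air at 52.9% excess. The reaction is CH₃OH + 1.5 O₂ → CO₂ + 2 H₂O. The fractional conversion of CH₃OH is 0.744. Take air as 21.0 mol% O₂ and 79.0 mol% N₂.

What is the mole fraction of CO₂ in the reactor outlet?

0.0605

Stoichiometric O₂ = 1.5 × 391 = 586.5 kmol/h; O₂ fed = 586.5 × 1.529 = 896.8 kmol/h.
N₂ fed = 896.8 × 79/21 = 3374 kmol/h.
Fuel reacted = 0.744 × 391 → ξ = 290.9 kmol/h.
Outlet (n = n₀ + ν ξ):
  CH₃OH: 391 − 1(290.9) = 100.1
  O₂: 896.8 − 1.5(290.9) = 460.4
  N₂: 3374 (inert)
  CO₂: 0 + 1(290.9) = 290.9
  H₂O: 0 + 2(290.9) = 581.8
Total out = 4807 kmol/h; y_CO₂ = 290.9 / 4807 = 0.06052.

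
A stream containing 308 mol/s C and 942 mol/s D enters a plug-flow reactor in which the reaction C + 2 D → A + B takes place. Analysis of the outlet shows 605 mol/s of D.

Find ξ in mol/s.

For D: n = n₀ − 2ξ → 605 = 942 − 2ξ, giving ξ = 168.5 mol/s.
Outlet amounts (n = n₀ + ν ξ):
  C: 308 − 1(168.5) = 139.5
  D: 942 − 2(168.5) = 605
  A: 0 + 1(168.5) = 168.5
  B: 0 + 1(168.5) = 168.5

ξ = 168 mol/s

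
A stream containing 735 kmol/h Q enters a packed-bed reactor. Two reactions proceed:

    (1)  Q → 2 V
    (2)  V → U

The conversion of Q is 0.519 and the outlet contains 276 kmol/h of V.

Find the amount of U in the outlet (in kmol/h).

487 kmol/h

Conversion of Q: Q consumed = 1ξ₁ = 0.519 × 735 → ξ₁ = 381.5 kmol/h.
V balance: n_V = 0 + 2ξ₁ − 1ξ₂ = 276 → ξ₂ = (2·381.5 − 276)/1 = 486.9 kmol/h.
Outlet amounts (n = n₀ + Σ ν·ξ):
  Q: 735 − 1(381.5) = 353.5
  V: 0 + 2(381.5) − 1(486.9) = 276
  U: 0 + 1(486.9) = 486.9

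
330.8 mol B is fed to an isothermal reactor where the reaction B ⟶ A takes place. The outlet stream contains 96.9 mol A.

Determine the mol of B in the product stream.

For A: n = n₀ + 1ξ → 96.9 = 0 + 1ξ, giving ξ = 96.9 mol.
Outlet amounts (n = n₀ + ν ξ):
  B: 330.8 − 1(96.9) = 233.9
  A: 0 + 1(96.9) = 96.9

234 mol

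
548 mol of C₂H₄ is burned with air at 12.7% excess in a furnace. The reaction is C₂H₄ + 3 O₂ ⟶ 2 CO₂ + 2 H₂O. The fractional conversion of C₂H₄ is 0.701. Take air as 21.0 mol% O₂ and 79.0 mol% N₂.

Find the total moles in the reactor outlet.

Stoichiometric O₂ = 3 × 548 = 1644 mol; O₂ fed = 1644 × 1.127 = 1853 mol.
N₂ fed = 1853 × 79/21 = 6970 mol.
Fuel reacted = 0.701 × 548 → ξ = 384.1 mol.
Outlet (n = n₀ + ν ξ):
  C₂H₄: 548 − 1(384.1) = 163.9
  O₂: 1853 − 3(384.1) = 700.3
  N₂: 6970 (inert)
  CO₂: 0 + 2(384.1) = 768.3
  H₂O: 0 + 2(384.1) = 768.3
Total out = 163.9 + 700.3 + 6970 + 768.3 + 768.3 = 9371 mol.

9370 mol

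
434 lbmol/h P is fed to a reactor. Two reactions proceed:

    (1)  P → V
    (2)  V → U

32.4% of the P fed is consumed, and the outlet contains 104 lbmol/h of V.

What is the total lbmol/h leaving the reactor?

434 lbmol/h

Conversion of P: P consumed = 1ξ₁ = 0.324 × 434 → ξ₁ = 140.6 lbmol/h.
V balance: n_V = 0 + 1ξ₁ − 1ξ₂ = 104 → ξ₂ = (1·140.6 − 104)/1 = 36.62 lbmol/h.
Outlet amounts (n = n₀ + Σ ν·ξ):
  P: 434 − 1(140.6) = 293.4
  V: 0 + 1(140.6) − 1(36.62) = 104
  U: 0 + 1(36.62) = 36.62
Total out = 293.4 + 104 + 36.62 = 434 lbmol/h.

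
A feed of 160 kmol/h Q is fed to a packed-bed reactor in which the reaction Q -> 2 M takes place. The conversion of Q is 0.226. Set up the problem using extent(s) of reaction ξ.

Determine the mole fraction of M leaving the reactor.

0.369

Q reacted = 0.226 × 160 = 36.16 kmol/h; ν_Q = −1, so ξ = 36.16/1 = 36.16 kmol/h.
Outlet amounts (n = n₀ + ν ξ):
  Q: 160 − 1(36.16) = 123.8
  M: 0 + 2(36.16) = 72.32
Total out = 196.2 kmol/h; y_M = 72.32 / 196.2 = 0.3687.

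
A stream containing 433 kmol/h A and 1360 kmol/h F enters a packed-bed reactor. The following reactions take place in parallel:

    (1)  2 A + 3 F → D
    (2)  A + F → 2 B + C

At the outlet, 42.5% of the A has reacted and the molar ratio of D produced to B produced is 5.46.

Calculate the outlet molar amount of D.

88 kmol/h

Conversion of A: A consumed = 0.425 × 433 = 184 kmol/h = 2ξ₁ + 1ξ₂.
Selectivity: 1ξ₁ / (2ξ₂) = 5.46 → ξ₁ = 10.92 ξ₂.
Substitute: (2·10.92 + 1) ξ₂ = 184 → ξ₂ = 8.057 kmol/h, ξ₁ = 87.98 kmol/h.
Outlet amounts (n = n₀ + Σ ν·ξ):
  A: 433 − 2(87.98) − 1(8.057) = 249
  F: 1360 − 3(87.98) − 1(8.057) = 1088
  D: 0 + 1(87.98) = 87.98
  B: 0 + 2(8.057) = 16.11
  C: 0 + 1(8.057) = 8.057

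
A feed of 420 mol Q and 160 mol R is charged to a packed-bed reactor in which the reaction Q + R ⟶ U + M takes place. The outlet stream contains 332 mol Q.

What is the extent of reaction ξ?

ξ = 88 mol

For Q: n = n₀ − 1ξ → 332 = 420 − 1ξ, giving ξ = 88 mol.
Outlet amounts (n = n₀ + ν ξ):
  Q: 420 − 1(88) = 332
  R: 160 − 1(88) = 72
  U: 0 + 1(88) = 88
  M: 0 + 1(88) = 88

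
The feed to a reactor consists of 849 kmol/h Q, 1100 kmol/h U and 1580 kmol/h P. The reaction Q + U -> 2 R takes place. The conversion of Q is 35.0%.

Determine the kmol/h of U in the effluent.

803 kmol/h

Q reacted = 0.35 × 849 = 297.1 kmol/h; ν_Q = −1, so ξ = 297.1/1 = 297.1 kmol/h.
Outlet amounts (n = n₀ + ν ξ):
  Q: 849 − 1(297.1) = 551.9
  U: 1100 − 1(297.1) = 802.9
  R: 0 + 2(297.1) = 594.3
  P: 1580 (inert)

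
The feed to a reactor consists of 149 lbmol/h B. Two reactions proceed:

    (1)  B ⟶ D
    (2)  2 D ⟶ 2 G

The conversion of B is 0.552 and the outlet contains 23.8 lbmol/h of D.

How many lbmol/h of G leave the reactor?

Conversion of B: B consumed = 1ξ₁ = 0.552 × 149 → ξ₁ = 82.25 lbmol/h.
D balance: n_D = 0 + 1ξ₁ − 2ξ₂ = 23.8 → ξ₂ = (1·82.25 − 23.8)/2 = 29.22 lbmol/h.
Outlet amounts (n = n₀ + Σ ν·ξ):
  B: 149 − 1(82.25) = 66.75
  D: 0 + 1(82.25) − 2(29.22) = 23.8
  G: 0 + 2(29.22) = 58.45

58.4 lbmol/h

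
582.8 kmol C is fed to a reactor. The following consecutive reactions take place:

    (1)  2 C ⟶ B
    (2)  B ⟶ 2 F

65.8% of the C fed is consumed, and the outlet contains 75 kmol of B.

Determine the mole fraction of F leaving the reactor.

0.46

Conversion of C: C consumed = 2ξ₁ = 0.658 × 582.8 → ξ₁ = 191.7 kmol.
B balance: n_B = 0 + 1ξ₁ − 1ξ₂ = 75 → ξ₂ = (1·191.7 − 75)/1 = 116.7 kmol.
Outlet amounts (n = n₀ + Σ ν·ξ):
  C: 582.8 − 2(191.7) = 199.3
  B: 0 + 1(191.7) − 1(116.7) = 75
  F: 0 + 2(116.7) = 233.5
Total out = 507.8 kmol; y_F = 233.5 / 507.8 = 0.4598.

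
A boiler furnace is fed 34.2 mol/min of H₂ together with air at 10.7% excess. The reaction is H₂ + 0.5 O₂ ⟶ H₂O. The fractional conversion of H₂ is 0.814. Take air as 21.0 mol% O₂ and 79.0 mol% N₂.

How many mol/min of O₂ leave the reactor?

Stoichiometric O₂ = 0.5 × 34.2 = 17.1 mol/min; O₂ fed = 17.1 × 1.107 = 18.93 mol/min.
N₂ fed = 18.93 × 79/21 = 71.21 mol/min.
Fuel reacted = 0.814 × 34.2 → ξ = 27.84 mol/min.
Outlet (n = n₀ + ν ξ):
  H₂: 34.2 − 1(27.84) = 6.361
  O₂: 18.93 − 0.5(27.84) = 5.01
  N₂: 71.21 (inert)
  H₂O: 0 + 1(27.84) = 27.84

5.01 mol/min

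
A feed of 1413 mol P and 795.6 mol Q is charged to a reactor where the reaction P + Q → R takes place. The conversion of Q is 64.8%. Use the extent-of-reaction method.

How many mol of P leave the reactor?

Q reacted = 0.648 × 795.6 = 515.5 mol; ν_Q = −1, so ξ = 515.5/1 = 515.5 mol.
Outlet amounts (n = n₀ + ν ξ):
  P: 1413 − 1(515.5) = 897.5
  Q: 795.6 − 1(515.5) = 280.1
  R: 0 + 1(515.5) = 515.5

897 mol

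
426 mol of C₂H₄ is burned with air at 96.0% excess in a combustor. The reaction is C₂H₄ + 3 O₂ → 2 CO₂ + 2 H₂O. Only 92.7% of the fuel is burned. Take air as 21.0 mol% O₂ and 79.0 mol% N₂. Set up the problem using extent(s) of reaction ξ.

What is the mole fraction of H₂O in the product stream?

0.0639

Stoichiometric O₂ = 3 × 426 = 1278 mol; O₂ fed = 1278 × 1.960 = 2505 mol.
N₂ fed = 2505 × 79/21 = 9423 mol.
Fuel reacted = 0.927 × 426 → ξ = 394.9 mol.
Outlet (n = n₀ + ν ξ):
  C₂H₄: 426 − 1(394.9) = 31.1
  O₂: 2505 − 3(394.9) = 1320
  N₂: 9423 (inert)
  CO₂: 0 + 2(394.9) = 789.8
  H₂O: 0 + 2(394.9) = 789.8
Total out = 12350 mol; y_H₂O = 789.8 / 12350 = 0.06393.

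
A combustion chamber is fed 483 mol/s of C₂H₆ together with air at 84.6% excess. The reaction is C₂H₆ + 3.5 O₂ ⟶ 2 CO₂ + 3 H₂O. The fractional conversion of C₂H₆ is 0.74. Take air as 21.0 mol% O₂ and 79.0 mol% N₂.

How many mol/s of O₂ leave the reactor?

Stoichiometric O₂ = 3.5 × 483 = 1690 mol/s; O₂ fed = 1690 × 1.846 = 3121 mol/s.
N₂ fed = 3121 × 79/21 = 11740 mol/s.
Fuel reacted = 0.74 × 483 → ξ = 357.4 mol/s.
Outlet (n = n₀ + ν ξ):
  C₂H₆: 483 − 1(357.4) = 125.6
  O₂: 3121 − 3.5(357.4) = 1870
  N₂: 11740 (inert)
  CO₂: 0 + 2(357.4) = 714.8
  H₂O: 0 + 3(357.4) = 1072

1870 mol/s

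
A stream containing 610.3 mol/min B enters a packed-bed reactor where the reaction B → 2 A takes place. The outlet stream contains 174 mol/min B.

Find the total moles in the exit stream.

For B: n = n₀ − 1ξ → 174 = 610.3 − 1ξ, giving ξ = 436.3 mol/min.
Outlet amounts (n = n₀ + ν ξ):
  B: 610.3 − 1(436.3) = 174
  A: 0 + 2(436.3) = 872.6
Total out = 174 + 872.6 = 1047 mol/min.

1050 mol/min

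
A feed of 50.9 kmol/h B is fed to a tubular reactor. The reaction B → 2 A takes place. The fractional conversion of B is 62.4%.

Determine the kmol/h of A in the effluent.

63.5 kmol/h

B reacted = 0.624 × 50.9 = 31.76 kmol/h; ν_B = −1, so ξ = 31.76/1 = 31.76 kmol/h.
Outlet amounts (n = n₀ + ν ξ):
  B: 50.9 − 1(31.76) = 19.14
  A: 0 + 2(31.76) = 63.52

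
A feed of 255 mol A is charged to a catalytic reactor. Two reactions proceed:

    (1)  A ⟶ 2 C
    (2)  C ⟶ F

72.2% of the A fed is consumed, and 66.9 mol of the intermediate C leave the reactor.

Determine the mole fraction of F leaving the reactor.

0.686

Conversion of A: A consumed = 1ξ₁ = 0.722 × 255 → ξ₁ = 184.1 mol.
C balance: n_C = 0 + 2ξ₁ − 1ξ₂ = 66.9 → ξ₂ = (2·184.1 − 66.9)/1 = 301.3 mol.
Outlet amounts (n = n₀ + Σ ν·ξ):
  A: 255 − 1(184.1) = 70.89
  C: 0 + 2(184.1) − 1(301.3) = 66.9
  F: 0 + 1(301.3) = 301.3
Total out = 439.1 mol; y_F = 301.3 / 439.1 = 0.6862.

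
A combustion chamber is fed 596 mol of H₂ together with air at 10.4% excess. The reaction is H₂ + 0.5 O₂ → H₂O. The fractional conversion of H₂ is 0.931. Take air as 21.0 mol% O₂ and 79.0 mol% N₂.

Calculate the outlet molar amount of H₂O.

555 mol

Stoichiometric O₂ = 0.5 × 596 = 298 mol; O₂ fed = 298 × 1.104 = 329 mol.
N₂ fed = 329 × 79/21 = 1238 mol.
Fuel reacted = 0.931 × 596 → ξ = 554.9 mol.
Outlet (n = n₀ + ν ξ):
  H₂: 596 − 1(554.9) = 41.12
  O₂: 329 − 0.5(554.9) = 51.55
  N₂: 1238 (inert)
  H₂O: 0 + 1(554.9) = 554.9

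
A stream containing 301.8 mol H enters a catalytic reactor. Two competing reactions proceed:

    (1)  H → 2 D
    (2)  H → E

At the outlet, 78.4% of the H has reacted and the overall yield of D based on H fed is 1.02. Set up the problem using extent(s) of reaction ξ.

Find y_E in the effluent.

Yield of D: 2ξ₁ / 301.8 = 1.02 → ξ₁ = 153.9 mol.
Conversion of H: 1ξ₁ + 1ξ₂ = 0.784 × 301.8 = 236.6 → ξ₂ = 82.69 mol.
Outlet amounts (n = n₀ + Σ ν·ξ):
  H: 301.8 − 1(153.9) − 1(82.69) = 65.19
  D: 0 + 2(153.9) = 307.8
  E: 0 + 1(82.69) = 82.69
Total out = 455.7 mol; y_E = 82.69 / 455.7 = 0.1815.

0.181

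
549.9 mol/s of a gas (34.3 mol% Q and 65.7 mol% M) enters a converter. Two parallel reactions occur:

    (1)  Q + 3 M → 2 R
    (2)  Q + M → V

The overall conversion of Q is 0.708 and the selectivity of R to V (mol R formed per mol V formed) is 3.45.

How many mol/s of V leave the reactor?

49 mol/s

Conversion of Q: Q consumed = 0.708 × 188.6 = 133.5 mol/s = 1ξ₁ + 1ξ₂.
Selectivity: 2ξ₁ / (1ξ₂) = 3.45 → ξ₁ = 1.725 ξ₂.
Substitute: (1·1.725 + 1) ξ₂ = 133.5 → ξ₂ = 49.01 mol/s, ξ₁ = 84.53 mol/s.
Outlet amounts (n = n₀ + Σ ν·ξ):
  Q: 188.6 − 1(84.53) − 1(49.01) = 55.08
  M: 361.3 − 3(84.53) − 1(49.01) = 58.68
  R: 0 + 2(84.53) = 169.1
  V: 0 + 1(49.01) = 49.01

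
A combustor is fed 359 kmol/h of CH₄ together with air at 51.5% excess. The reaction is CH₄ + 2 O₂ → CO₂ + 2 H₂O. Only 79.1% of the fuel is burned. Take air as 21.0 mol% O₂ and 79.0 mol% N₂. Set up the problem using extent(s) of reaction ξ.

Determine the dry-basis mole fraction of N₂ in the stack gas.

Stoichiometric O₂ = 2 × 359 = 718 kmol/h; O₂ fed = 718 × 1.515 = 1088 kmol/h.
N₂ fed = 1088 × 79/21 = 4092 kmol/h.
Fuel reacted = 0.791 × 359 → ξ = 284 kmol/h.
Outlet (n = n₀ + ν ξ):
  CH₄: 359 − 1(284) = 75.03
  O₂: 1088 − 2(284) = 519.8
  N₂: 4092 (inert)
  CO₂: 0 + 1(284) = 284
  H₂O: 0 + 2(284) = 567.9
Dry total = 4971 kmol/h; y_N₂ (dry) = 4092 / 4971 = 0.8232.

0.823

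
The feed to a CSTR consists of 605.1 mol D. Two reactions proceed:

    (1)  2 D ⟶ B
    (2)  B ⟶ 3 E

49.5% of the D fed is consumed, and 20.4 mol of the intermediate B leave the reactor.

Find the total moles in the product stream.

Conversion of D: D consumed = 2ξ₁ = 0.495 × 605.1 → ξ₁ = 149.8 mol.
B balance: n_B = 0 + 1ξ₁ − 1ξ₂ = 20.4 → ξ₂ = (1·149.8 − 20.4)/1 = 129.4 mol.
Outlet amounts (n = n₀ + Σ ν·ξ):
  D: 605.1 − 2(149.8) = 305.6
  B: 0 + 1(149.8) − 1(129.4) = 20.4
  E: 0 + 3(129.4) = 388.1
Total out = 305.6 + 20.4 + 388.1 = 714.1 mol.

714 mol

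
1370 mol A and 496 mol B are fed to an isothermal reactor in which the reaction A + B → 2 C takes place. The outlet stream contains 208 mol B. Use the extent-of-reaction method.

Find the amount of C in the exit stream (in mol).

For B: n = n₀ − 1ξ → 208 = 496 − 1ξ, giving ξ = 288 mol.
Outlet amounts (n = n₀ + ν ξ):
  A: 1370 − 1(288) = 1082
  B: 496 − 1(288) = 208
  C: 0 + 2(288) = 576

576 mol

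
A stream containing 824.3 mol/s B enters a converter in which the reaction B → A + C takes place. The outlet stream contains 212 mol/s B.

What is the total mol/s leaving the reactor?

1440 mol/s

For B: n = n₀ − 1ξ → 212 = 824.3 − 1ξ, giving ξ = 612.3 mol/s.
Outlet amounts (n = n₀ + ν ξ):
  B: 824.3 − 1(612.3) = 212
  A: 0 + 1(612.3) = 612.3
  C: 0 + 1(612.3) = 612.3
Total out = 212 + 612.3 + 612.3 = 1437 mol/s.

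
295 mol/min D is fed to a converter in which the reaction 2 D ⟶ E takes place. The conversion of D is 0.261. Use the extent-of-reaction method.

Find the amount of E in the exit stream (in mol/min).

D reacted = 0.261 × 295 = 77 mol/min; ν_D = −2, so ξ = 77/2 = 38.5 mol/min.
Outlet amounts (n = n₀ + ν ξ):
  D: 295 − 2(38.5) = 218
  E: 0 + 1(38.5) = 38.5

38.5 mol/min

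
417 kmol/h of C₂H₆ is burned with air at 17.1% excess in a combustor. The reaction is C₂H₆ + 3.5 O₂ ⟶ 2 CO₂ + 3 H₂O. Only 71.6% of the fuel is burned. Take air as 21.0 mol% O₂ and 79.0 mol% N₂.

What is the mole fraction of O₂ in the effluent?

Stoichiometric O₂ = 3.5 × 417 = 1460 kmol/h; O₂ fed = 1460 × 1.171 = 1709 kmol/h.
N₂ fed = 1709 × 79/21 = 6429 kmol/h.
Fuel reacted = 0.716 × 417 → ξ = 298.6 kmol/h.
Outlet (n = n₀ + ν ξ):
  C₂H₆: 417 − 1(298.6) = 118.4
  O₂: 1709 − 3.5(298.6) = 664.1
  N₂: 6429 (inert)
  CO₂: 0 + 2(298.6) = 597.1
  H₂O: 0 + 3(298.6) = 895.7
Total out = 8705 kmol/h; y_O₂ = 664.1 / 8705 = 0.07629.

0.0763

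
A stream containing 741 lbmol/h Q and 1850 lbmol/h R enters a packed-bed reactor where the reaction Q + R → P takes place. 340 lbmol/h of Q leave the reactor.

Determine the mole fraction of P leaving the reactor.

For Q: n = n₀ − 1ξ → 340 = 741 − 1ξ, giving ξ = 401 lbmol/h.
Outlet amounts (n = n₀ + ν ξ):
  Q: 741 − 1(401) = 340
  R: 1850 − 1(401) = 1449
  P: 0 + 1(401) = 401
Total out = 2190 lbmol/h; y_P = 401 / 2190 = 0.1831.

0.183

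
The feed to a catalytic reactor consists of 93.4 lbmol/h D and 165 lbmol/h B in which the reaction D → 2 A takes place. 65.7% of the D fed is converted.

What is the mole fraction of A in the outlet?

D reacted = 0.657 × 93.4 = 61.36 lbmol/h; ν_D = −1, so ξ = 61.36/1 = 61.36 lbmol/h.
Outlet amounts (n = n₀ + ν ξ):
  D: 93.4 − 1(61.36) = 32.04
  A: 0 + 2(61.36) = 122.7
  B: 165 (inert)
Total out = 319.8 lbmol/h; y_A = 122.7 / 319.8 = 0.3838.

0.384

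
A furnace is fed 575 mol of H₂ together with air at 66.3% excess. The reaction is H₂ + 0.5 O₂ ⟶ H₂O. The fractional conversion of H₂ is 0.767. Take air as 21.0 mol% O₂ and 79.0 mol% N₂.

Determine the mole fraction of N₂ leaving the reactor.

0.684

Stoichiometric O₂ = 0.5 × 575 = 287.5 mol; O₂ fed = 287.5 × 1.663 = 478.1 mol.
N₂ fed = 478.1 × 79/21 = 1799 mol.
Fuel reacted = 0.767 × 575 → ξ = 441 mol.
Outlet (n = n₀ + ν ξ):
  H₂: 575 − 1(441) = 134
  O₂: 478.1 − 0.5(441) = 257.6
  N₂: 1799 (inert)
  H₂O: 0 + 1(441) = 441
Total out = 2631 mol; y_N₂ = 1799 / 2631 = 0.6836.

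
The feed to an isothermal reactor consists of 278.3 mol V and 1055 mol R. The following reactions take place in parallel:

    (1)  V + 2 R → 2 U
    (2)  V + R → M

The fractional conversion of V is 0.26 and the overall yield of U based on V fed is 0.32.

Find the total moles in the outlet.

1260 mol

Yield of U: 2ξ₁ / 278.3 = 0.32 → ξ₁ = 44.53 mol.
Conversion of V: 1ξ₁ + 1ξ₂ = 0.26 × 278.3 = 72.36 → ξ₂ = 27.83 mol.
Outlet amounts (n = n₀ + Σ ν·ξ):
  V: 278.3 − 1(44.53) − 1(27.83) = 205.9
  R: 1055 − 2(44.53) − 1(27.83) = 938.1
  U: 0 + 2(44.53) = 89.06
  M: 0 + 1(27.83) = 27.83
Total out = 205.9 + 938.1 + 89.06 + 27.83 = 1261 mol.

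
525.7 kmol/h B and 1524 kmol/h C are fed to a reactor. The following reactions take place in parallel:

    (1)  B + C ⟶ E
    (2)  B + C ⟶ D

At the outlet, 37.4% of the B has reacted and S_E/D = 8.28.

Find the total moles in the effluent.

Conversion of B: B consumed = 0.374 × 525.7 = 196.6 kmol/h = 1ξ₁ + 1ξ₂.
Selectivity: 1ξ₁ / (1ξ₂) = 8.28 → ξ₁ = 8.28 ξ₂.
Substitute: (1·8.28 + 1) ξ₂ = 196.6 → ξ₂ = 21.19 kmol/h, ξ₁ = 175.4 kmol/h.
Outlet amounts (n = n₀ + Σ ν·ξ):
  B: 525.7 − 1(175.4) − 1(21.19) = 329.1
  C: 1524 − 1(175.4) − 1(21.19) = 1327
  E: 0 + 1(175.4) = 175.4
  D: 0 + 1(21.19) = 21.19
Total out = 329.1 + 1327 + 175.4 + 21.19 = 1853 kmol/h.

1850 kmol/h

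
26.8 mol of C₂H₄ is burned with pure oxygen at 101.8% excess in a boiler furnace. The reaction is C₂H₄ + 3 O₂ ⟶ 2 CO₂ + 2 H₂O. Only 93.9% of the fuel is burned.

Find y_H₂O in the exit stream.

0.266

Stoichiometric O₂ = 3 × 26.8 = 80.4 mol; O₂ fed = 80.4 × 2.018 = 162.2 mol.
Fuel reacted = 0.939 × 26.8 → ξ = 25.17 mol.
Outlet (n = n₀ + ν ξ):
  C₂H₄: 26.8 − 1(25.17) = 1.635
  O₂: 162.2 − 3(25.17) = 86.75
  CO₂: 0 + 2(25.17) = 50.33
  H₂O: 0 + 2(25.17) = 50.33
Total out = 189 mol; y_H₂O = 50.33 / 189 = 0.2662.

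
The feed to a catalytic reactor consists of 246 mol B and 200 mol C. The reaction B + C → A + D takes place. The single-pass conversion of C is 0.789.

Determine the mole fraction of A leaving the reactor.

0.354

C reacted = 0.789 × 200 = 157.8 mol; ν_C = −1, so ξ = 157.8/1 = 157.8 mol.
Outlet amounts (n = n₀ + ν ξ):
  B: 246 − 1(157.8) = 88.2
  C: 200 − 1(157.8) = 42.2
  A: 0 + 1(157.8) = 157.8
  D: 0 + 1(157.8) = 157.8
Total out = 446 mol; y_A = 157.8 / 446 = 0.3538.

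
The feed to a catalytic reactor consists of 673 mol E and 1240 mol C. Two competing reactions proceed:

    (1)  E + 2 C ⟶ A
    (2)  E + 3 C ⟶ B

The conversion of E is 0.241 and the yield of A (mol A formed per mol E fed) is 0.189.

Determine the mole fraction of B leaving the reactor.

0.0225

Yield of A: 1ξ₁ / 673 = 0.189 → ξ₁ = 127.2 mol.
Conversion of E: 1ξ₁ + 1ξ₂ = 0.241 × 673 = 162.2 → ξ₂ = 35 mol.
Outlet amounts (n = n₀ + Σ ν·ξ):
  E: 673 − 1(127.2) − 1(35) = 510.8
  C: 1240 − 2(127.2) − 3(35) = 880.6
  A: 0 + 1(127.2) = 127.2
  B: 0 + 1(35) = 35
Total out = 1554 mol; y_B = 35 / 1554 = 0.02253.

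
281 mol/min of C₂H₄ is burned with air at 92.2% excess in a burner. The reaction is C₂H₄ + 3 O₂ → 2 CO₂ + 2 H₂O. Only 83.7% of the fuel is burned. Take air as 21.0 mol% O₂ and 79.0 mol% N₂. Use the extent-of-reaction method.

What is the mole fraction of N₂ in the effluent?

0.762

Stoichiometric O₂ = 3 × 281 = 843 mol/min; O₂ fed = 843 × 1.922 = 1620 mol/min.
N₂ fed = 1620 × 79/21 = 6095 mol/min.
Fuel reacted = 0.837 × 281 → ξ = 235.2 mol/min.
Outlet (n = n₀ + ν ξ):
  C₂H₄: 281 − 1(235.2) = 45.8
  O₂: 1620 − 3(235.2) = 914.7
  N₂: 6095 (inert)
  CO₂: 0 + 2(235.2) = 470.4
  H₂O: 0 + 2(235.2) = 470.4
Total out = 7996 mol/min; y_N₂ = 6095 / 7996 = 0.7622.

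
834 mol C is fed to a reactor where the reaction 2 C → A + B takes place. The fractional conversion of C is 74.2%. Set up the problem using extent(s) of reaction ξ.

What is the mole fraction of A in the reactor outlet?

0.371

C reacted = 0.742 × 834 = 618.8 mol; ν_C = −2, so ξ = 618.8/2 = 309.4 mol.
Outlet amounts (n = n₀ + ν ξ):
  C: 834 − 2(309.4) = 215.2
  A: 0 + 1(309.4) = 309.4
  B: 0 + 1(309.4) = 309.4
Total out = 834 mol; y_A = 309.4 / 834 = 0.371.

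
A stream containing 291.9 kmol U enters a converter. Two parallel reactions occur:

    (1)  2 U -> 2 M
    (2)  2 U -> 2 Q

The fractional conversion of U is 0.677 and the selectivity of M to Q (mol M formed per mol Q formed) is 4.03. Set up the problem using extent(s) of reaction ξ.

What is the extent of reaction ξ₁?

Conversion of U: U consumed = 0.677 × 291.9 = 197.6 kmol = 2ξ₁ + 2ξ₂.
Selectivity: 2ξ₁ / (2ξ₂) = 4.03 → ξ₁ = 4.03 ξ₂.
Substitute: (2·4.03 + 2) ξ₂ = 197.6 → ξ₂ = 19.64 kmol, ξ₁ = 79.16 kmol.
Outlet amounts (n = n₀ + Σ ν·ξ):
  U: 291.9 − 2(79.16) − 2(19.64) = 94.28
  M: 0 + 2(79.16) = 158.3
  Q: 0 + 2(19.64) = 39.29

ξ₁ = 79.2 kmol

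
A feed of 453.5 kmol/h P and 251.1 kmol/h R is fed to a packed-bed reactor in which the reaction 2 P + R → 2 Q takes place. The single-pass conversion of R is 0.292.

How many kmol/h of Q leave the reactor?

R reacted = 0.292 × 251.1 = 73.32 kmol/h; ν_R = −1, so ξ = 73.32/1 = 73.32 kmol/h.
Outlet amounts (n = n₀ + ν ξ):
  P: 453.5 − 2(73.32) = 306.9
  R: 251.1 − 1(73.32) = 177.8
  Q: 0 + 2(73.32) = 146.6

147 kmol/h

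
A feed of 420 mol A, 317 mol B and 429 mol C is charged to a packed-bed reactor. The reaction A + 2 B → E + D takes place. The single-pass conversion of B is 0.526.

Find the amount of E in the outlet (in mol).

B reacted = 0.526 × 317 = 166.7 mol; ν_B = −2, so ξ = 166.7/2 = 83.37 mol.
Outlet amounts (n = n₀ + ν ξ):
  A: 420 − 1(83.37) = 336.6
  B: 317 − 2(83.37) = 150.3
  E: 0 + 1(83.37) = 83.37
  D: 0 + 1(83.37) = 83.37
  C: 429 (inert)

83.4 mol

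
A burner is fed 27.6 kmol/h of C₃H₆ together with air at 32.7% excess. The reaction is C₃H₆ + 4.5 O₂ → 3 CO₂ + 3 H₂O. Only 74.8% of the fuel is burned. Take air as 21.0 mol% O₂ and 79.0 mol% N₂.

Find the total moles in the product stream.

823 kmol/h

Stoichiometric O₂ = 4.5 × 27.6 = 124.2 kmol/h; O₂ fed = 124.2 × 1.327 = 164.8 kmol/h.
N₂ fed = 164.8 × 79/21 = 620 kmol/h.
Fuel reacted = 0.748 × 27.6 → ξ = 20.64 kmol/h.
Outlet (n = n₀ + ν ξ):
  C₃H₆: 27.6 − 1(20.64) = 6.955
  O₂: 164.8 − 4.5(20.64) = 71.91
  N₂: 620 (inert)
  CO₂: 0 + 3(20.64) = 61.93
  H₂O: 0 + 3(20.64) = 61.93
Total out = 6.955 + 71.91 + 620 + 61.93 + 61.93 = 822.7 kmol/h.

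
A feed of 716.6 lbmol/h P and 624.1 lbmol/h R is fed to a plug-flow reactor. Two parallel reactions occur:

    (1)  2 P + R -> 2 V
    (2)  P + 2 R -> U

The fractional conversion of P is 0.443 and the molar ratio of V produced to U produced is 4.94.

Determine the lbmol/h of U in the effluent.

53.4 lbmol/h

Conversion of P: P consumed = 0.443 × 716.6 = 317.5 lbmol/h = 2ξ₁ + 1ξ₂.
Selectivity: 2ξ₁ / (1ξ₂) = 4.94 → ξ₁ = 2.47 ξ₂.
Substitute: (2·2.47 + 1) ξ₂ = 317.5 → ξ₂ = 53.44 lbmol/h, ξ₁ = 132 lbmol/h.
Outlet amounts (n = n₀ + Σ ν·ξ):
  P: 716.6 − 2(132) − 1(53.44) = 399.1
  R: 624.1 − 1(132) − 2(53.44) = 385.2
  V: 0 + 2(132) = 264
  U: 0 + 1(53.44) = 53.44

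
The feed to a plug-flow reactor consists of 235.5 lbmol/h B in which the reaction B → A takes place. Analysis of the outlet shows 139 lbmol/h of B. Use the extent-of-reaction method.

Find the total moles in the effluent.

For B: n = n₀ − 1ξ → 139 = 235.5 − 1ξ, giving ξ = 96.5 lbmol/h.
Outlet amounts (n = n₀ + ν ξ):
  B: 235.5 − 1(96.5) = 139
  A: 0 + 1(96.5) = 96.5
Total out = 139 + 96.5 = 235.5 lbmol/h.

236 lbmol/h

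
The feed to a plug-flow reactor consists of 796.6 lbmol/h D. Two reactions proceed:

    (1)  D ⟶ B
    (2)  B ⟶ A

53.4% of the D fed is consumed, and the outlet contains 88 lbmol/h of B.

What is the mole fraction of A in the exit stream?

Conversion of D: D consumed = 1ξ₁ = 0.534 × 796.6 → ξ₁ = 425.4 lbmol/h.
B balance: n_B = 0 + 1ξ₁ − 1ξ₂ = 88 → ξ₂ = (1·425.4 − 88)/1 = 337.4 lbmol/h.
Outlet amounts (n = n₀ + Σ ν·ξ):
  D: 796.6 − 1(425.4) = 371.2
  B: 0 + 1(425.4) − 1(337.4) = 88
  A: 0 + 1(337.4) = 337.4
Total out = 796.6 lbmol/h; y_A = 337.4 / 796.6 = 0.4235.

0.424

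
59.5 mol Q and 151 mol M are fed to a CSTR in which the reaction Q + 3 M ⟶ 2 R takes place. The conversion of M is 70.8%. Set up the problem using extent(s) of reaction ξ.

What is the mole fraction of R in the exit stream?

M reacted = 0.708 × 151 = 106.9 mol; ν_M = −3, so ξ = 106.9/3 = 35.64 mol.
Outlet amounts (n = n₀ + ν ξ):
  Q: 59.5 − 1(35.64) = 23.86
  M: 151 − 3(35.64) = 44.09
  R: 0 + 2(35.64) = 71.27
Total out = 139.2 mol; y_R = 71.27 / 139.2 = 0.5119.

0.512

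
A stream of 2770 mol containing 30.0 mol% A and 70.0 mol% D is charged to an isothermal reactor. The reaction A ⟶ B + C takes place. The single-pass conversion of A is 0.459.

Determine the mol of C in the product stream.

381 mol

A reacted = 0.459 × 831 = 381.4 mol; ν_A = −1, so ξ = 381.4/1 = 381.4 mol.
Outlet amounts (n = n₀ + ν ξ):
  A: 831 − 1(381.4) = 449.6
  B: 0 + 1(381.4) = 381.4
  C: 0 + 1(381.4) = 381.4
  D: 1939 (inert)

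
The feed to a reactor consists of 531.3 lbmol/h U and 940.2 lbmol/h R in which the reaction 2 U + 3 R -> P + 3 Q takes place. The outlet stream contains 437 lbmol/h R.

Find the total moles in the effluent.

For R: n = n₀ − 3ξ → 437 = 940.2 − 3ξ, giving ξ = 167.7 lbmol/h.
Outlet amounts (n = n₀ + ν ξ):
  U: 531.3 − 2(167.7) = 195.8
  R: 940.2 − 3(167.7) = 437
  P: 0 + 1(167.7) = 167.7
  Q: 0 + 3(167.7) = 503.2
Total out = 195.8 + 437 + 167.7 + 503.2 = 1304 lbmol/h.

1300 lbmol/h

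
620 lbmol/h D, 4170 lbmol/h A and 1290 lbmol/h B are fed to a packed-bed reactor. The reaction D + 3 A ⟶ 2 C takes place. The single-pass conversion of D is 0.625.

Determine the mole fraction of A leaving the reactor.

D reacted = 0.625 × 620 = 387.5 lbmol/h; ν_D = −1, so ξ = 387.5/1 = 387.5 lbmol/h.
Outlet amounts (n = n₀ + ν ξ):
  D: 620 − 1(387.5) = 232.5
  A: 4170 − 3(387.5) = 3008
  C: 0 + 2(387.5) = 775
  B: 1290 (inert)
Total out = 5305 lbmol/h; y_A = 3008 / 5305 = 0.5669.

0.567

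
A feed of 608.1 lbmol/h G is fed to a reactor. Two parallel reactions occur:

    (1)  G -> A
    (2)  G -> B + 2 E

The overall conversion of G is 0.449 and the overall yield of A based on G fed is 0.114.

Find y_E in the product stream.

0.401

Yield of A: 1ξ₁ / 608.1 = 0.114 → ξ₁ = 69.32 lbmol/h.
Conversion of G: 1ξ₁ + 1ξ₂ = 0.449 × 608.1 = 273 → ξ₂ = 203.7 lbmol/h.
Outlet amounts (n = n₀ + Σ ν·ξ):
  G: 608.1 − 1(69.32) − 1(203.7) = 335.1
  A: 0 + 1(69.32) = 69.32
  B: 0 + 1(203.7) = 203.7
  E: 0 + 2(203.7) = 407.4
Total out = 1016 lbmol/h; y_E = 407.4 / 1016 = 0.4012.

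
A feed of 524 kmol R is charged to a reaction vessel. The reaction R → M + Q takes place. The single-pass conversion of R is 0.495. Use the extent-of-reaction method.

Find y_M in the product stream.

R reacted = 0.495 × 524 = 259.4 kmol; ν_R = −1, so ξ = 259.4/1 = 259.4 kmol.
Outlet amounts (n = n₀ + ν ξ):
  R: 524 − 1(259.4) = 264.6
  M: 0 + 1(259.4) = 259.4
  Q: 0 + 1(259.4) = 259.4
Total out = 783.4 kmol; y_M = 259.4 / 783.4 = 0.3311.

0.331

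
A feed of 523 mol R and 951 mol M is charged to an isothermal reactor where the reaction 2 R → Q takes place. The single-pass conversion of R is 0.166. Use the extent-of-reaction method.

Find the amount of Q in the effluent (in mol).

43.4 mol

R reacted = 0.166 × 523 = 86.82 mol; ν_R = −2, so ξ = 86.82/2 = 43.41 mol.
Outlet amounts (n = n₀ + ν ξ):
  R: 523 − 2(43.41) = 436.2
  Q: 0 + 1(43.41) = 43.41
  M: 951 (inert)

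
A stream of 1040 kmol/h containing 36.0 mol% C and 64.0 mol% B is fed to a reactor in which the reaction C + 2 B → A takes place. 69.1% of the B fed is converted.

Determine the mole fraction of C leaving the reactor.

0.249

B reacted = 0.691 × 665.6 = 459.9 kmol/h; ν_B = −2, so ξ = 459.9/2 = 230 kmol/h.
Outlet amounts (n = n₀ + ν ξ):
  C: 374.4 − 1(230) = 144.4
  B: 665.6 − 2(230) = 205.7
  A: 0 + 1(230) = 230
Total out = 580.1 kmol/h; y_C = 144.4 / 580.1 = 0.249.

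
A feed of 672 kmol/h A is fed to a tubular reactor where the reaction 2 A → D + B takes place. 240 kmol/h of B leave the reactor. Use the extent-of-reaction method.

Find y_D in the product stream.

For B: n = n₀ + 1ξ → 240 = 0 + 1ξ, giving ξ = 240 kmol/h.
Outlet amounts (n = n₀ + ν ξ):
  A: 672 − 2(240) = 192
  D: 0 + 1(240) = 240
  B: 0 + 1(240) = 240
Total out = 672 kmol/h; y_D = 240 / 672 = 0.3571.

0.357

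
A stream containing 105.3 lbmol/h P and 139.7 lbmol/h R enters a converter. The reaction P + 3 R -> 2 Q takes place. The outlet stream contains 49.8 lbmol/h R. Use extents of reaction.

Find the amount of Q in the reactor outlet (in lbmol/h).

For R: n = n₀ − 3ξ → 49.8 = 139.7 − 3ξ, giving ξ = 29.97 lbmol/h.
Outlet amounts (n = n₀ + ν ξ):
  P: 105.3 − 1(29.97) = 75.33
  R: 139.7 − 3(29.97) = 49.8
  Q: 0 + 2(29.97) = 59.93

59.9 lbmol/h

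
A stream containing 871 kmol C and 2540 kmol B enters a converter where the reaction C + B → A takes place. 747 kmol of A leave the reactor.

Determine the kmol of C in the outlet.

124 kmol

For A: n = n₀ + 1ξ → 747 = 0 + 1ξ, giving ξ = 747 kmol.
Outlet amounts (n = n₀ + ν ξ):
  C: 871 − 1(747) = 124
  B: 2540 − 1(747) = 1793
  A: 0 + 1(747) = 747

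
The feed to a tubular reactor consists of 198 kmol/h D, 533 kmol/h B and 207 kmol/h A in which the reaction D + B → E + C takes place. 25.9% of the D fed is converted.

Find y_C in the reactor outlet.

D reacted = 0.259 × 198 = 51.28 kmol/h; ν_D = −1, so ξ = 51.28/1 = 51.28 kmol/h.
Outlet amounts (n = n₀ + ν ξ):
  D: 198 − 1(51.28) = 146.7
  B: 533 − 1(51.28) = 481.7
  E: 0 + 1(51.28) = 51.28
  C: 0 + 1(51.28) = 51.28
  A: 207 (inert)
Total out = 938 kmol/h; y_C = 51.28 / 938 = 0.05467.

0.0547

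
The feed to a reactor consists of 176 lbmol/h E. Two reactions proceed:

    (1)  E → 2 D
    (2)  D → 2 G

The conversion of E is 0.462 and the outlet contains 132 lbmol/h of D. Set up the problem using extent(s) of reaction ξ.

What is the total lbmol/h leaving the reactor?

288 lbmol/h

Conversion of E: E consumed = 1ξ₁ = 0.462 × 176 → ξ₁ = 81.31 lbmol/h.
D balance: n_D = 0 + 2ξ₁ − 1ξ₂ = 132 → ξ₂ = (2·81.31 − 132)/1 = 30.62 lbmol/h.
Outlet amounts (n = n₀ + Σ ν·ξ):
  E: 176 − 1(81.31) = 94.69
  D: 0 + 2(81.31) − 1(30.62) = 132
  G: 0 + 2(30.62) = 61.25
Total out = 94.69 + 132 + 61.25 = 287.9 lbmol/h.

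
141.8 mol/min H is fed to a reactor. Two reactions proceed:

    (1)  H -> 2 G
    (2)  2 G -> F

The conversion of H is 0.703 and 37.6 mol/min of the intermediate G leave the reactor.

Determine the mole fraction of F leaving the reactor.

0.504

Conversion of H: H consumed = 1ξ₁ = 0.703 × 141.8 → ξ₁ = 99.69 mol/min.
G balance: n_G = 0 + 2ξ₁ − 2ξ₂ = 37.6 → ξ₂ = (2·99.69 − 37.6)/2 = 80.89 mol/min.
Outlet amounts (n = n₀ + Σ ν·ξ):
  H: 141.8 − 1(99.69) = 42.11
  G: 0 + 2(99.69) − 2(80.89) = 37.6
  F: 0 + 1(80.89) = 80.89
Total out = 160.6 mol/min; y_F = 80.89 / 160.6 = 0.5036.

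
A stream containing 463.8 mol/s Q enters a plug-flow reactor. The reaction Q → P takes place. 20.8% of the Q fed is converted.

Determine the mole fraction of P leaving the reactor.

0.208

Q reacted = 0.208 × 463.8 = 96.47 mol/s; ν_Q = −1, so ξ = 96.47/1 = 96.47 mol/s.
Outlet amounts (n = n₀ + ν ξ):
  Q: 463.8 − 1(96.47) = 367.3
  P: 0 + 1(96.47) = 96.47
Total out = 463.8 mol/s; y_P = 96.47 / 463.8 = 0.208.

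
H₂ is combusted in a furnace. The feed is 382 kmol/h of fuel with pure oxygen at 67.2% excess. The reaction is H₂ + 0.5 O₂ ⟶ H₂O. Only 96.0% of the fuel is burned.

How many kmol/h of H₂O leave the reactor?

367 kmol/h

Stoichiometric O₂ = 0.5 × 382 = 191 kmol/h; O₂ fed = 191 × 1.672 = 319.4 kmol/h.
Fuel reacted = 0.96 × 382 → ξ = 366.7 kmol/h.
Outlet (n = n₀ + ν ξ):
  H₂: 382 − 1(366.7) = 15.28
  O₂: 319.4 − 0.5(366.7) = 136
  H₂O: 0 + 1(366.7) = 366.7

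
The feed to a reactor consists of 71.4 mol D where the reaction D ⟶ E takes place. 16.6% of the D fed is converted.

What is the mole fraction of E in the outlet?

D reacted = 0.166 × 71.4 = 11.85 mol; ν_D = −1, so ξ = 11.85/1 = 11.85 mol.
Outlet amounts (n = n₀ + ν ξ):
  D: 71.4 − 1(11.85) = 59.55
  E: 0 + 1(11.85) = 11.85
Total out = 71.4 mol; y_E = 11.85 / 71.4 = 0.166.

0.166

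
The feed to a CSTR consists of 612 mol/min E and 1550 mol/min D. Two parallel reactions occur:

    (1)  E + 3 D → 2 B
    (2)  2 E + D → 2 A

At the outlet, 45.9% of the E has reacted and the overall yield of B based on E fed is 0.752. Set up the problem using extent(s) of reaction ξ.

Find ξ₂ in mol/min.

Yield of B: 2ξ₁ / 612 = 0.752 → ξ₁ = 230.1 mol/min.
Conversion of E: 1ξ₁ + 2ξ₂ = 0.459 × 612 = 280.9 → ξ₂ = 25.4 mol/min.
Outlet amounts (n = n₀ + Σ ν·ξ):
  E: 612 − 1(230.1) − 2(25.4) = 331.1
  D: 1550 − 3(230.1) − 1(25.4) = 834.3
  B: 0 + 2(230.1) = 460.2
  A: 0 + 2(25.4) = 50.8

ξ₂ = 25.4 mol/min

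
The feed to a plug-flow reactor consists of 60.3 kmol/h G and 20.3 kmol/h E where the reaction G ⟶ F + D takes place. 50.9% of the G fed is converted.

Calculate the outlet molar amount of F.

G reacted = 0.509 × 60.3 = 30.69 kmol/h; ν_G = −1, so ξ = 30.69/1 = 30.69 kmol/h.
Outlet amounts (n = n₀ + ν ξ):
  G: 60.3 − 1(30.69) = 29.61
  F: 0 + 1(30.69) = 30.69
  D: 0 + 1(30.69) = 30.69
  E: 20.3 (inert)

30.7 kmol/h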